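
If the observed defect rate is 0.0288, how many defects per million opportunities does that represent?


DPMO = defect_rate * 1000000 = 0.0288 * 1000000

28800


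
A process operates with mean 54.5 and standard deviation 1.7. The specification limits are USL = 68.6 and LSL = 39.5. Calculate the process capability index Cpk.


Cpu = (68.6 - 54.5) / (3 * 1.7) = 2.76
Cpl = (54.5 - 39.5) / (3 * 1.7) = 2.94
Cpk = min(2.76, 2.94) = 2.76

2.76


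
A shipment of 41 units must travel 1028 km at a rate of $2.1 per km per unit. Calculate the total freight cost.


TC = dist * cost * units = 1028 * 2.1 * 41 = $88510.80

$88510.80


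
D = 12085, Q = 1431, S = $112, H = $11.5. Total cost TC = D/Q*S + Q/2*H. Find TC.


TC = 12085/1431 * 112 + 1431/2 * 11.5

$9174.11


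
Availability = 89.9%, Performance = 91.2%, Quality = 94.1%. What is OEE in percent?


Formula: OEE = Availability * Performance * Quality / 10000
A * P = 89.9% * 91.2% / 100 = 81.99%
OEE = 81.99% * 94.1% / 100 = 77.2%

77.2%


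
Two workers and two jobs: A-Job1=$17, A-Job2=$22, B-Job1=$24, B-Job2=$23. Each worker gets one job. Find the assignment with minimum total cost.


Option 1: A->1 + B->2 = $17 + $23 = $40
Option 2: A->2 + B->1 = $22 + $24 = $46
Min cost = min($40, $46) = $40

$40


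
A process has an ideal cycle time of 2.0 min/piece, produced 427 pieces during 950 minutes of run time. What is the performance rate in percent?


Formula: Performance = (Ideal CT * Total Count) / Run Time * 100
Ideal output time = 2.0 * 427 = 854.0 min
Performance = 854.0 / 950 * 100 = 89.9%

89.9%


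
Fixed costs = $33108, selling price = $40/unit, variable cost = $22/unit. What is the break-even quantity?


Formula: BEQ = Fixed Costs / (Price - Variable Cost)
Contribution margin = $40 - $22 = $18/unit
BEQ = ceil($33108 / $18/unit) = ceil(1839.33) = 1840 units

1840 units


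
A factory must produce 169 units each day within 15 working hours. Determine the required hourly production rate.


Formula: Production Rate = Daily Demand / Available Hours
Rate = 169 units/day / 15 hours/day
Rate = 11.3 units/hour

11.3 units/hour


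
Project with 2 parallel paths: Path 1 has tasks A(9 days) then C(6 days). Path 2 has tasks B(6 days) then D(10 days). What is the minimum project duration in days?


Path 1 = 9 + 6 = 15 days
Path 2 = 6 + 10 = 16 days
Duration = max(15, 16) = 16 days

16 days


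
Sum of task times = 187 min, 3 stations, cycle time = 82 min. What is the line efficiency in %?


Formula: Efficiency = Sum of Task Times / (N_stations * CT) * 100
Total station capacity = 3 stations * 82 min = 246 min
Efficiency = 187 / 246 * 100 = 76.0%

76.0%


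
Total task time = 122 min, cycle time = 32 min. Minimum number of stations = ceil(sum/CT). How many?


Formula: N_min = ceil(Sum of Task Times / Cycle Time)
N_min = ceil(122 min / 32 min) = ceil(3.8125)
N_min = 4 stations

4


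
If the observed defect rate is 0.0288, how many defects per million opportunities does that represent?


DPMO = defect_rate * 1000000 = 0.0288 * 1000000

28800


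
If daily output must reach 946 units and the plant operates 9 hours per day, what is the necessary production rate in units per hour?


Formula: Production Rate = Daily Demand / Available Hours
Rate = 946 units/day / 9 hours/day
Rate = 105.1 units/hour

105.1 units/hour


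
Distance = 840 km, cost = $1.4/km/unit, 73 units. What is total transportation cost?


TC = dist * cost * units = 840 * 1.4 * 73 = $85848.00

$85848.00


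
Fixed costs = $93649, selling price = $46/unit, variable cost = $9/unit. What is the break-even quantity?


Formula: BEQ = Fixed Costs / (Price - Variable Cost)
Contribution margin = $46 - $9 = $37/unit
BEQ = ceil($93649 / $37/unit) = ceil(2531.05) = 2532 units

2532 units


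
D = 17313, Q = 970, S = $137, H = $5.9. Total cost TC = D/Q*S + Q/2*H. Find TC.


TC = 17313/970 * 137 + 970/2 * 5.9

$5306.74


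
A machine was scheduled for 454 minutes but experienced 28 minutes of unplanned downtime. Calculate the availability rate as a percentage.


Formula: Availability = (Planned Time - Downtime) / Planned Time * 100
Uptime = 454 - 28 = 426 min
Availability = 426 / 454 * 100 = 93.8%

93.8%


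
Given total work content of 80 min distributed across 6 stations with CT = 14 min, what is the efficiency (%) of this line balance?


Formula: Efficiency = Sum of Task Times / (N_stations * CT) * 100
Total station capacity = 6 stations * 14 min = 84 min
Efficiency = 80 / 84 * 100 = 95.2%

95.2%


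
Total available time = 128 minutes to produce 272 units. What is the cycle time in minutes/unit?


Formula: CT = Available Time / Number of Units
CT = 128 min / 272 units
CT = 0.47 min/unit

0.47 min/unit


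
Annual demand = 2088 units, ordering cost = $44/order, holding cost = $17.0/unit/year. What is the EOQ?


Formula: EOQ = sqrt(2 * D * S / H)
Numerator: 2 * 2088 * 44 = 183744
2DS/H = 183744 / 17.0 = 10808.5
EOQ = sqrt(10808.5) = 104.0 units

104.0 units


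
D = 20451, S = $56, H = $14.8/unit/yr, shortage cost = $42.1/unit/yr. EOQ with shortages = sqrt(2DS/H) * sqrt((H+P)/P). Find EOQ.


Formula: EOQ* = sqrt(2DS/H) * sqrt((H+P)/P)
Base EOQ = sqrt(2*20451*56/14.8) = 393.4 units
Correction = sqrt((14.8+42.1)/42.1) = 1.16256
EOQ* = 393.4 * 1.16256 = 457.4 units

457.4 units


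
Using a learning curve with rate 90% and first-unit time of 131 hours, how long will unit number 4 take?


Formula: T_n = T_1 * (learning_rate)^(log2(n)) where learning_rate = rate/100
Doublings = log2(4) = 2
T_n = 131 * 0.9^2
T_n = 131 * 0.81 = 106.1 hours

106.1 hours


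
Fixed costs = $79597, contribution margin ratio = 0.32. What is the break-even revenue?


Formula: BER = Fixed Costs / Contribution Margin Ratio
BER = $79597 / 0.32
BER = $248740.63 (to the nearest cent)

$248740.63


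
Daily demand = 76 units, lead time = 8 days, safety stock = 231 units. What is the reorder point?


Formula: ROP = (Daily Demand * Lead Time) + Safety Stock
Demand during lead time = 76 * 8 = 608 units
ROP = 608 + 231 = 839 units

839 units


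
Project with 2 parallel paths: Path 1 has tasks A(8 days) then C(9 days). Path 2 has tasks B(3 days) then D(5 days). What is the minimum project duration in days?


Path 1 = 8 + 9 = 17 days
Path 2 = 3 + 5 = 8 days
Duration = max(17, 8) = 17 days

17 days


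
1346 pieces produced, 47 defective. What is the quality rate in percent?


Formula: Quality Rate = Good Pieces / Total Pieces * 100
Good pieces = 1346 - 47 = 1299
QR = 1299 / 1346 * 100 = 96.5%

96.5%


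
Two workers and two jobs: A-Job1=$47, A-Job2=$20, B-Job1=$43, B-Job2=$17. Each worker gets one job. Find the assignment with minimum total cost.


Option 1: A->1 + B->2 = $47 + $17 = $64
Option 2: A->2 + B->1 = $20 + $43 = $63
Min cost = min($64, $63) = $63

$63


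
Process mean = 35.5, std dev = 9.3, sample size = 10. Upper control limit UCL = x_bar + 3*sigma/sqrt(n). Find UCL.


UCL = 35.5 + 3 * 9.3 / sqrt(10)

44.32


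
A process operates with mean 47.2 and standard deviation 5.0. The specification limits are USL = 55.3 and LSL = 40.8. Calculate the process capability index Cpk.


Cpu = (55.3 - 47.2) / (3 * 5.0) = 0.54
Cpl = (47.2 - 40.8) / (3 * 5.0) = 0.43
Cpk = min(0.54, 0.43) = 0.43

0.43


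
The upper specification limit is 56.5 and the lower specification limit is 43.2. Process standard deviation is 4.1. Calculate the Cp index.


Cp = (56.5 - 43.2) / (6 * 4.1)

0.54


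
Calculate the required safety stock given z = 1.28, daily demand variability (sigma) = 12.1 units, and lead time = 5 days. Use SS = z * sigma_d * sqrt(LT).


Formula: SS = z * sigma_d * sqrt(LT)
sqrt(LT) = sqrt(5) = 2.2361
SS = 1.28 * 12.1 * 2.2361
SS = 34.6 units

34.6 units


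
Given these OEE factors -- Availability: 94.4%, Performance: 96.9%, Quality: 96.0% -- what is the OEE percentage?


Formula: OEE = Availability * Performance * Quality / 10000
A * P = 94.4% * 96.9% / 100 = 91.47%
OEE = 91.47% * 96.0% / 100 = 87.8%

87.8%


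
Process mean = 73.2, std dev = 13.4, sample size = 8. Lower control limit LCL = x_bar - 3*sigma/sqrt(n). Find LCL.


LCL = 73.2 - 3 * 13.4 / sqrt(8)

58.99


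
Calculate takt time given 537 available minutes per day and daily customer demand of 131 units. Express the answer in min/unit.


Formula: Takt Time = Available Production Time / Customer Demand
Takt = 537 min/day / 131 units/day
Takt = 4.1 min/unit

4.1 min/unit


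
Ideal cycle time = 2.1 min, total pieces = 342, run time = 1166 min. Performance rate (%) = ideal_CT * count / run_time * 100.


Formula: Performance = (Ideal CT * Total Count) / Run Time * 100
Ideal output time = 2.1 * 342 = 718.2 min
Performance = 718.2 / 1166 * 100 = 61.6%

61.6%


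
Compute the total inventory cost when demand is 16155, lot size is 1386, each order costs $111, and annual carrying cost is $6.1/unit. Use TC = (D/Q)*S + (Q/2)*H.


TC = 16155/1386 * 111 + 1386/2 * 6.1

$5521.10


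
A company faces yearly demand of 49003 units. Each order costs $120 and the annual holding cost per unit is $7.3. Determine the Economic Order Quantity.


Formula: EOQ = sqrt(2 * D * S / H)
Numerator: 2 * 49003 * 120 = 11760720
2DS/H = 11760720 / 7.3 = 1611057.5
EOQ = sqrt(1611057.5) = 1269.3 units

1269.3 units


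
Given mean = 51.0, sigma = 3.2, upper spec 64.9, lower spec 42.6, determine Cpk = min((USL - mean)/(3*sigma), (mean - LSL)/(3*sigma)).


Cpu = (64.9 - 51.0) / (3 * 3.2) = 1.45
Cpl = (51.0 - 42.6) / (3 * 3.2) = 0.88
Cpk = min(1.45, 0.88) = 0.88

0.88


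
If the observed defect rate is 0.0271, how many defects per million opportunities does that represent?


DPMO = defect_rate * 1000000 = 0.0271 * 1000000

27100


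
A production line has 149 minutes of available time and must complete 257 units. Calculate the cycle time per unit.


Formula: CT = Available Time / Number of Units
CT = 149 min / 257 units
CT = 0.58 min/unit

0.58 min/unit


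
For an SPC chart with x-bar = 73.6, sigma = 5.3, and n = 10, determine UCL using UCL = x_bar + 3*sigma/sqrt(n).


UCL = 73.6 + 3 * 5.3 / sqrt(10)

78.63


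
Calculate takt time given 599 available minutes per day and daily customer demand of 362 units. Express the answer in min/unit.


Formula: Takt Time = Available Production Time / Customer Demand
Takt = 599 min/day / 362 units/day
Takt = 1.65 min/unit

1.65 min/unit


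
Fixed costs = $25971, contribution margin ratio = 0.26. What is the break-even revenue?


Formula: BER = Fixed Costs / Contribution Margin Ratio
BER = $25971 / 0.26
BER = $99888.46 (to the nearest cent)

$99888.46


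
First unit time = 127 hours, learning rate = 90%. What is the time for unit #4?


Formula: T_n = T_1 * (learning_rate)^(log2(n)) where learning_rate = rate/100
Doublings = log2(4) = 2
T_n = 127 * 0.9^2
T_n = 127 * 0.81 = 102.9 hours

102.9 hours


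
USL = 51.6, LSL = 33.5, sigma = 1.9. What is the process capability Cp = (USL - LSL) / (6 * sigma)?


Cp = (51.6 - 33.5) / (6 * 1.9)

1.59


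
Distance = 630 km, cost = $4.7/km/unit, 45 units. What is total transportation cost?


TC = dist * cost * units = 630 * 4.7 * 45 = $133245.00

$133245.00


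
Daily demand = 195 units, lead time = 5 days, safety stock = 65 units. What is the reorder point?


Formula: ROP = (Daily Demand * Lead Time) + Safety Stock
Demand during lead time = 195 * 5 = 975 units
ROP = 975 + 65 = 1040 units

1040 units


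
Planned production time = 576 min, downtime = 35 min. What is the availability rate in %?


Formula: Availability = (Planned Time - Downtime) / Planned Time * 100
Uptime = 576 - 35 = 541 min
Availability = 541 / 576 * 100 = 93.9%

93.9%


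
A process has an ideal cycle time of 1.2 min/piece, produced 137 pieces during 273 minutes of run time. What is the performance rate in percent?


Formula: Performance = (Ideal CT * Total Count) / Run Time * 100
Ideal output time = 1.2 * 137 = 164.4 min
Performance = 164.4 / 273 * 100 = 60.2%

60.2%


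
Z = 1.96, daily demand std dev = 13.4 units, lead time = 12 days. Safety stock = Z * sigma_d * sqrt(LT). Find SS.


Formula: SS = z * sigma_d * sqrt(LT)
sqrt(LT) = sqrt(12) = 3.4641
SS = 1.96 * 13.4 * 3.4641
SS = 91.0 units

91.0 units


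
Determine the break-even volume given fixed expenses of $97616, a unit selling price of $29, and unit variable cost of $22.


Formula: BEQ = Fixed Costs / (Price - Variable Cost)
Contribution margin = $29 - $22 = $7/unit
BEQ = ceil($97616 / $7/unit) = ceil(13945.14) = 13946 units

13946 units


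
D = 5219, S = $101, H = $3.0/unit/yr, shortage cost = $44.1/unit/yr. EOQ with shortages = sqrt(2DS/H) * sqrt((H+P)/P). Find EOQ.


Formula: EOQ* = sqrt(2DS/H) * sqrt((H+P)/P)
Base EOQ = sqrt(2*5219*101/3.0) = 592.8 units
Correction = sqrt((3.0+44.1)/44.1) = 1.03345
EOQ* = 592.8 * 1.03345 = 612.6 units

612.6 units


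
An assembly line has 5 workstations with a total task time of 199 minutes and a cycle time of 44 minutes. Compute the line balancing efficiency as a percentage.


Formula: Efficiency = Sum of Task Times / (N_stations * CT) * 100
Total station capacity = 5 stations * 44 min = 220 min
Efficiency = 199 / 220 * 100 = 90.5%

90.5%


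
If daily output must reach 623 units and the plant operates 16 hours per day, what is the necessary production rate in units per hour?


Formula: Production Rate = Daily Demand / Available Hours
Rate = 623 units/day / 16 hours/day
Rate = 38.9 units/hour

38.9 units/hour


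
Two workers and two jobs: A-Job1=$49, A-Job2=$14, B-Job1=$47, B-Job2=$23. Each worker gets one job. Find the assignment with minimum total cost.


Option 1: A->1 + B->2 = $49 + $23 = $72
Option 2: A->2 + B->1 = $14 + $47 = $61
Min cost = min($72, $61) = $61

$61


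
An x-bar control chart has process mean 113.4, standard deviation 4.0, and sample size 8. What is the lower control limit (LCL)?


LCL = 113.4 - 3 * 4.0 / sqrt(8)

109.16


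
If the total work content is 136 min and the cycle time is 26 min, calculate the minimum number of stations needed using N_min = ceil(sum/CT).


Formula: N_min = ceil(Sum of Task Times / Cycle Time)
N_min = ceil(136 min / 26 min) = ceil(5.2308)
N_min = 6 stations

6


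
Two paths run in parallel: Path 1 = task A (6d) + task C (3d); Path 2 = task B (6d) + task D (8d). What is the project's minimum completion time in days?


Path 1 = 6 + 3 = 9 days
Path 2 = 6 + 8 = 14 days
Duration = max(9, 14) = 14 days

14 days


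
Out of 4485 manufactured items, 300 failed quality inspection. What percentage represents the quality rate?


Formula: Quality Rate = Good Pieces / Total Pieces * 100
Good pieces = 4485 - 300 = 4185
QR = 4185 / 4485 * 100 = 93.3%

93.3%


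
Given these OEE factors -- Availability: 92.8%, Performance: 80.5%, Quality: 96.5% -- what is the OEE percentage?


Formula: OEE = Availability * Performance * Quality / 10000
A * P = 92.8% * 80.5% / 100 = 74.7%
OEE = 74.7% * 96.5% / 100 = 72.1%

72.1%


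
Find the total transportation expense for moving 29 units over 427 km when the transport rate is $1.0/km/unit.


TC = dist * cost * units = 427 * 1.0 * 29 = $12383.00

$12383.00


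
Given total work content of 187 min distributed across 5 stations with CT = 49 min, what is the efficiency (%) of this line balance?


Formula: Efficiency = Sum of Task Times / (N_stations * CT) * 100
Total station capacity = 5 stations * 49 min = 245 min
Efficiency = 187 / 245 * 100 = 76.3%

76.3%


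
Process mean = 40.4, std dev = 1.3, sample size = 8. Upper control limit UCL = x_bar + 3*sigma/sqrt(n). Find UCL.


UCL = 40.4 + 3 * 1.3 / sqrt(8)

41.78


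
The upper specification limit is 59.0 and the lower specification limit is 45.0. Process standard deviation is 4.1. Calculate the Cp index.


Cp = (59.0 - 45.0) / (6 * 4.1)

0.57


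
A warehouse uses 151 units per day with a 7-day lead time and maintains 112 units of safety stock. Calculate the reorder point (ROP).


Formula: ROP = (Daily Demand * Lead Time) + Safety Stock
Demand during lead time = 151 * 7 = 1057 units
ROP = 1057 + 112 = 1169 units

1169 units


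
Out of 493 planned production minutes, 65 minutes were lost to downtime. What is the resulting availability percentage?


Formula: Availability = (Planned Time - Downtime) / Planned Time * 100
Uptime = 493 - 65 = 428 min
Availability = 428 / 493 * 100 = 86.8%

86.8%


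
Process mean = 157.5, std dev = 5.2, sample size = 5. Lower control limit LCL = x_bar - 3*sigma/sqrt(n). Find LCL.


LCL = 157.5 - 3 * 5.2 / sqrt(5)

150.52


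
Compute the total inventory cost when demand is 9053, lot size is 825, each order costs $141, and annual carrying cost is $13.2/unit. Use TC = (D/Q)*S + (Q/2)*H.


TC = 9053/825 * 141 + 825/2 * 13.2

$6992.24


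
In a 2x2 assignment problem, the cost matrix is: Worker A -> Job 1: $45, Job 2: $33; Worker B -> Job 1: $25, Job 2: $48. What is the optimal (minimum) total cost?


Option 1: A->1 + B->2 = $45 + $48 = $93
Option 2: A->2 + B->1 = $33 + $25 = $58
Min cost = min($93, $58) = $58

$58


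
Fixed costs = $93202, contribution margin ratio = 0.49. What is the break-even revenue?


Formula: BER = Fixed Costs / Contribution Margin Ratio
BER = $93202 / 0.49
BER = $190208.16 (to the nearest cent)

$190208.16


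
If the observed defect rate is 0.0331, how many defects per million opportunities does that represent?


DPMO = defect_rate * 1000000 = 0.0331 * 1000000

33100


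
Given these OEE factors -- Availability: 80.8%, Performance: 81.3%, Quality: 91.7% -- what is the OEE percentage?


Formula: OEE = Availability * Performance * Quality / 10000
A * P = 80.8% * 81.3% / 100 = 65.69%
OEE = 65.69% * 91.7% / 100 = 60.2%

60.2%


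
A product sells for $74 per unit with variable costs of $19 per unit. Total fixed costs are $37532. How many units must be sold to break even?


Formula: BEQ = Fixed Costs / (Price - Variable Cost)
Contribution margin = $74 - $19 = $55/unit
BEQ = ceil($37532 / $55/unit) = ceil(682.4) = 683 units

683 units


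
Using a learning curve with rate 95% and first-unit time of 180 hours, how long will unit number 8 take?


Formula: T_n = T_1 * (learning_rate)^(log2(n)) where learning_rate = rate/100
Doublings = log2(8) = 3
T_n = 180 * 0.95^3
T_n = 180 * 0.8574 = 154.3 hours

154.3 hours


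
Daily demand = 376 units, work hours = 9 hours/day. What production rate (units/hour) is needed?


Formula: Production Rate = Daily Demand / Available Hours
Rate = 376 units/day / 9 hours/day
Rate = 41.8 units/hour

41.8 units/hour


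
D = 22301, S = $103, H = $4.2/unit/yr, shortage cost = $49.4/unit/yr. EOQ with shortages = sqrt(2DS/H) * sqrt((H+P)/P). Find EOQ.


Formula: EOQ* = sqrt(2DS/H) * sqrt((H+P)/P)
Base EOQ = sqrt(2*22301*103/4.2) = 1045.85 units
Correction = sqrt((4.2+49.4)/49.4) = 1.04164
EOQ* = 1045.85 * 1.04164 = 1089.4 units

1089.4 units


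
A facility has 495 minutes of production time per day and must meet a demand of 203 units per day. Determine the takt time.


Formula: Takt Time = Available Production Time / Customer Demand
Takt = 495 min/day / 203 units/day
Takt = 2.44 min/unit

2.44 min/unit


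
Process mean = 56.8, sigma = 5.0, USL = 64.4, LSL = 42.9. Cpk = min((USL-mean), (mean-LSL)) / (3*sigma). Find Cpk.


Cpu = (64.4 - 56.8) / (3 * 5.0) = 0.51
Cpl = (56.8 - 42.9) / (3 * 5.0) = 0.93
Cpk = min(0.51, 0.93) = 0.51

0.51


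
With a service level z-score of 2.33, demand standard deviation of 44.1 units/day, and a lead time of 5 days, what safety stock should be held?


Formula: SS = z * sigma_d * sqrt(LT)
sqrt(LT) = sqrt(5) = 2.2361
SS = 2.33 * 44.1 * 2.2361
SS = 229.8 units

229.8 units


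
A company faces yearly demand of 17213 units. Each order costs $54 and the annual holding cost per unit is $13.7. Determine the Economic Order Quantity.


Formula: EOQ = sqrt(2 * D * S / H)
Numerator: 2 * 17213 * 54 = 1859004
2DS/H = 1859004 / 13.7 = 135693.7
EOQ = sqrt(135693.7) = 368.4 units

368.4 units


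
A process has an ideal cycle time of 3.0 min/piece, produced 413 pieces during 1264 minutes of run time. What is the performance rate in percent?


Formula: Performance = (Ideal CT * Total Count) / Run Time * 100
Ideal output time = 3.0 * 413 = 1239.0 min
Performance = 1239.0 / 1264 * 100 = 98.0%

98.0%


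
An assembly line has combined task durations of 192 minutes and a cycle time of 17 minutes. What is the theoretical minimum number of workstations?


Formula: N_min = ceil(Sum of Task Times / Cycle Time)
N_min = ceil(192 min / 17 min) = ceil(11.2941)
N_min = 12 stations

12


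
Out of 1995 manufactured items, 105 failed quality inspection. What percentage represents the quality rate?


Formula: Quality Rate = Good Pieces / Total Pieces * 100
Good pieces = 1995 - 105 = 1890
QR = 1890 / 1995 * 100 = 94.7%

94.7%


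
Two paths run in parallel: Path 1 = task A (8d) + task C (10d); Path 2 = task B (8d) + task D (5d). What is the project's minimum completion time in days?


Path 1 = 8 + 10 = 18 days
Path 2 = 8 + 5 = 13 days
Duration = max(18, 13) = 18 days

18 days


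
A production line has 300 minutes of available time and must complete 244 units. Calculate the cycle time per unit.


Formula: CT = Available Time / Number of Units
CT = 300 min / 244 units
CT = 1.23 min/unit

1.23 min/unit


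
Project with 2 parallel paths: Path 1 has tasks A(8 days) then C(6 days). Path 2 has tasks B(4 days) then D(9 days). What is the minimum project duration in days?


Path 1 = 8 + 6 = 14 days
Path 2 = 4 + 9 = 13 days
Duration = max(14, 13) = 14 days

14 days


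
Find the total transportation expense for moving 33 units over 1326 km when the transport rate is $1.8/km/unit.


TC = dist * cost * units = 1326 * 1.8 * 33 = $78764.40

$78764.40


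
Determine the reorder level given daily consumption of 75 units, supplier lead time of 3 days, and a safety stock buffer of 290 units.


Formula: ROP = (Daily Demand * Lead Time) + Safety Stock
Demand during lead time = 75 * 3 = 225 units
ROP = 225 + 290 = 515 units

515 units


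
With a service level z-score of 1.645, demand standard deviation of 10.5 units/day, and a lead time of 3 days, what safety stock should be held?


Formula: SS = z * sigma_d * sqrt(LT)
sqrt(LT) = sqrt(3) = 1.7321
SS = 1.645 * 10.5 * 1.7321
SS = 29.9 units

29.9 units


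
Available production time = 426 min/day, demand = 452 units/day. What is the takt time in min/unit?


Formula: Takt Time = Available Production Time / Customer Demand
Takt = 426 min/day / 452 units/day
Takt = 0.94 min/unit

0.94 min/unit


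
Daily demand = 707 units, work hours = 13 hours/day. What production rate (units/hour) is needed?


Formula: Production Rate = Daily Demand / Available Hours
Rate = 707 units/day / 13 hours/day
Rate = 54.4 units/hour

54.4 units/hour


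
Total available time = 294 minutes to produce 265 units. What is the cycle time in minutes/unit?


Formula: CT = Available Time / Number of Units
CT = 294 min / 265 units
CT = 1.11 min/unit

1.11 min/unit


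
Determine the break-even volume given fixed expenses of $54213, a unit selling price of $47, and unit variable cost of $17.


Formula: BEQ = Fixed Costs / (Price - Variable Cost)
Contribution margin = $47 - $17 = $30/unit
BEQ = ceil($54213 / $30/unit) = ceil(1807.1) = 1808 units

1808 units


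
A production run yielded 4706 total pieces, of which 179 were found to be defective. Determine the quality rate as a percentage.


Formula: Quality Rate = Good Pieces / Total Pieces * 100
Good pieces = 4706 - 179 = 4527
QR = 4527 / 4706 * 100 = 96.2%

96.2%


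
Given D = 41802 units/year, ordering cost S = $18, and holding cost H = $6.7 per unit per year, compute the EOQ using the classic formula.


Formula: EOQ = sqrt(2 * D * S / H)
Numerator: 2 * 41802 * 18 = 1504872
2DS/H = 1504872 / 6.7 = 224607.8
EOQ = sqrt(224607.8) = 473.9 units

473.9 units


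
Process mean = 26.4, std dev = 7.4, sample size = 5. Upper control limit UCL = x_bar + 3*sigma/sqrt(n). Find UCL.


UCL = 26.4 + 3 * 7.4 / sqrt(5)

36.33


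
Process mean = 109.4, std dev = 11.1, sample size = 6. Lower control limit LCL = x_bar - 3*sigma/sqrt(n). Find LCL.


LCL = 109.4 - 3 * 11.1 / sqrt(6)

95.81


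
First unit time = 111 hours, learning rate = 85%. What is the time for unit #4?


Formula: T_n = T_1 * (learning_rate)^(log2(n)) where learning_rate = rate/100
Doublings = log2(4) = 2
T_n = 111 * 0.85^2
T_n = 111 * 0.7225 = 80.2 hours

80.2 hours


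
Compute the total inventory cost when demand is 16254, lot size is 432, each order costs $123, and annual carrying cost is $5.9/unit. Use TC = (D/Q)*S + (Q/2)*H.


TC = 16254/432 * 123 + 432/2 * 5.9

$5902.28


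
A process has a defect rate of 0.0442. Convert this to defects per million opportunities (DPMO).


DPMO = defect_rate * 1000000 = 0.0442 * 1000000

44200


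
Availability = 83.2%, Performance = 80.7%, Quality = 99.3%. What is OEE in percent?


Formula: OEE = Availability * Performance * Quality / 10000
A * P = 83.2% * 80.7% / 100 = 67.14%
OEE = 67.14% * 99.3% / 100 = 66.7%

66.7%


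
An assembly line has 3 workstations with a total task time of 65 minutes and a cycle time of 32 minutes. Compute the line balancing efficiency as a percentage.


Formula: Efficiency = Sum of Task Times / (N_stations * CT) * 100
Total station capacity = 3 stations * 32 min = 96 min
Efficiency = 65 / 96 * 100 = 67.7%

67.7%


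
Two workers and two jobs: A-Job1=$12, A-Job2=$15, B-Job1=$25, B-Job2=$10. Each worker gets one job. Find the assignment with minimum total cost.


Option 1: A->1 + B->2 = $12 + $10 = $22
Option 2: A->2 + B->1 = $15 + $25 = $40
Min cost = min($22, $40) = $22

$22


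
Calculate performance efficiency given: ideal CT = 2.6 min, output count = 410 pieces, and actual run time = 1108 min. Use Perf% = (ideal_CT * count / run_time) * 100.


Formula: Performance = (Ideal CT * Total Count) / Run Time * 100
Ideal output time = 2.6 * 410 = 1066.0 min
Performance = 1066.0 / 1108 * 100 = 96.2%

96.2%


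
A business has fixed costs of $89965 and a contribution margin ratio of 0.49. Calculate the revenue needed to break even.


Formula: BER = Fixed Costs / Contribution Margin Ratio
BER = $89965 / 0.49
BER = $183602.04 (to the nearest cent)

$183602.04


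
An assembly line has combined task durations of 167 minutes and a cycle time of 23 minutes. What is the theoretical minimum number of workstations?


Formula: N_min = ceil(Sum of Task Times / Cycle Time)
N_min = ceil(167 min / 23 min) = ceil(7.2609)
N_min = 8 stations

8


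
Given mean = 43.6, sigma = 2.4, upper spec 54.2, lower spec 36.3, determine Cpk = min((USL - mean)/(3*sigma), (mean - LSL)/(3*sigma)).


Cpu = (54.2 - 43.6) / (3 * 2.4) = 1.47
Cpl = (43.6 - 36.3) / (3 * 2.4) = 1.01
Cpk = min(1.47, 1.01) = 1.01

1.01


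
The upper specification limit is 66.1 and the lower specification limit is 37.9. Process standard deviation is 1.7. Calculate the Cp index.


Cp = (66.1 - 37.9) / (6 * 1.7)

2.76


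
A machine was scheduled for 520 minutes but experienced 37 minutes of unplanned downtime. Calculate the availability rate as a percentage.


Formula: Availability = (Planned Time - Downtime) / Planned Time * 100
Uptime = 520 - 37 = 483 min
Availability = 483 / 520 * 100 = 92.9%

92.9%


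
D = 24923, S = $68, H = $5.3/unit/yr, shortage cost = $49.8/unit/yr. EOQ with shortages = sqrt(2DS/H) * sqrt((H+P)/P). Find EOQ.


Formula: EOQ* = sqrt(2DS/H) * sqrt((H+P)/P)
Base EOQ = sqrt(2*24923*68/5.3) = 799.71 units
Correction = sqrt((5.3+49.8)/49.8) = 1.05187
EOQ* = 799.71 * 1.05187 = 841.2 units

841.2 units


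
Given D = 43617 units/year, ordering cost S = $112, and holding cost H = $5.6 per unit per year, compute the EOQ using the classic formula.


Formula: EOQ = sqrt(2 * D * S / H)
Numerator: 2 * 43617 * 112 = 9770208
2DS/H = 9770208 / 5.6 = 1744680.0
EOQ = sqrt(1744680.0) = 1320.9 units

1320.9 units


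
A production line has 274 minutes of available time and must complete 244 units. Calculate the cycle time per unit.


Formula: CT = Available Time / Number of Units
CT = 274 min / 244 units
CT = 1.12 min/unit

1.12 min/unit


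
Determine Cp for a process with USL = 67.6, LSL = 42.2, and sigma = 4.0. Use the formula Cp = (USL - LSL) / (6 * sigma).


Cp = (67.6 - 42.2) / (6 * 4.0)

1.06


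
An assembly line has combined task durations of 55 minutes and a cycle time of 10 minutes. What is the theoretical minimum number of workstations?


Formula: N_min = ceil(Sum of Task Times / Cycle Time)
N_min = ceil(55 min / 10 min) = ceil(5.5)
N_min = 6 stations

6


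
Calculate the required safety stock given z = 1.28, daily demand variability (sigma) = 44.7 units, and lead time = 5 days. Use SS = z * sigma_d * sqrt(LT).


Formula: SS = z * sigma_d * sqrt(LT)
sqrt(LT) = sqrt(5) = 2.2361
SS = 1.28 * 44.7 * 2.2361
SS = 127.9 units

127.9 units


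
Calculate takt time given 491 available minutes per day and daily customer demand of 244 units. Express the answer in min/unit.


Formula: Takt Time = Available Production Time / Customer Demand
Takt = 491 min/day / 244 units/day
Takt = 2.01 min/unit

2.01 min/unit


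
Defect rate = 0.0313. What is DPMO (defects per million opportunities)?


DPMO = defect_rate * 1000000 = 0.0313 * 1000000

31300


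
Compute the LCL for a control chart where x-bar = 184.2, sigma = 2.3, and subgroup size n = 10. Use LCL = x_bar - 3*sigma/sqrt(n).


LCL = 184.2 - 3 * 2.3 / sqrt(10)

182.02


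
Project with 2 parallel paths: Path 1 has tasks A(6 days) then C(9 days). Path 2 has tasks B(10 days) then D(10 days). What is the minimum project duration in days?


Path 1 = 6 + 9 = 15 days
Path 2 = 10 + 10 = 20 days
Duration = max(15, 20) = 20 days

20 days


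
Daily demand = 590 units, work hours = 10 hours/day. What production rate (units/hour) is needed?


Formula: Production Rate = Daily Demand / Available Hours
Rate = 590 units/day / 10 hours/day
Rate = 59.0 units/hour

59.0 units/hour


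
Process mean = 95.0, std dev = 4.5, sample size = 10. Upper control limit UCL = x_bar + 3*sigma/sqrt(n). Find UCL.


UCL = 95.0 + 3 * 4.5 / sqrt(10)

99.27


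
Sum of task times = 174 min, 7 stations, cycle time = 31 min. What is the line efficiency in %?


Formula: Efficiency = Sum of Task Times / (N_stations * CT) * 100
Total station capacity = 7 stations * 31 min = 217 min
Efficiency = 174 / 217 * 100 = 80.2%

80.2%


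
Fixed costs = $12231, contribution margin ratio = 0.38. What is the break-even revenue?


Formula: BER = Fixed Costs / Contribution Margin Ratio
BER = $12231 / 0.38
BER = $32186.84 (to the nearest cent)

$32186.84


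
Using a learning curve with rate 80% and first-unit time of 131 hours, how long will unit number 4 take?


Formula: T_n = T_1 * (learning_rate)^(log2(n)) where learning_rate = rate/100
Doublings = log2(4) = 2
T_n = 131 * 0.8^2
T_n = 131 * 0.64 = 83.8 hours

83.8 hours


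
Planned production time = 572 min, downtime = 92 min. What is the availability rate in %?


Formula: Availability = (Planned Time - Downtime) / Planned Time * 100
Uptime = 572 - 92 = 480 min
Availability = 480 / 572 * 100 = 83.9%

83.9%


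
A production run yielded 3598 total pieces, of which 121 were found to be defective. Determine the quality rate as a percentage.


Formula: Quality Rate = Good Pieces / Total Pieces * 100
Good pieces = 3598 - 121 = 3477
QR = 3477 / 3598 * 100 = 96.6%

96.6%


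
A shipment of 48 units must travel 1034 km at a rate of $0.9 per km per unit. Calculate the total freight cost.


TC = dist * cost * units = 1034 * 0.9 * 48 = $44668.80

$44668.80


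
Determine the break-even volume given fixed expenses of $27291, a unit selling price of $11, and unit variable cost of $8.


Formula: BEQ = Fixed Costs / (Price - Variable Cost)
Contribution margin = $11 - $8 = $3/unit
BEQ = ceil($27291 / $3/unit) = ceil(9097.0) = 9097 units

9097 units


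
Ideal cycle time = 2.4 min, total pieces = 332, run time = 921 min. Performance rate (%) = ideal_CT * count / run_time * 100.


Formula: Performance = (Ideal CT * Total Count) / Run Time * 100
Ideal output time = 2.4 * 332 = 796.8 min
Performance = 796.8 / 921 * 100 = 86.5%

86.5%


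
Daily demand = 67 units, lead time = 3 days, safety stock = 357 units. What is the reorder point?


Formula: ROP = (Daily Demand * Lead Time) + Safety Stock
Demand during lead time = 67 * 3 = 201 units
ROP = 201 + 357 = 558 units

558 units


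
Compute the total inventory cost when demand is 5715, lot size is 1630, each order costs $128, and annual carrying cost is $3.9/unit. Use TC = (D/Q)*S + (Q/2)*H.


TC = 5715/1630 * 128 + 1630/2 * 3.9

$3627.29


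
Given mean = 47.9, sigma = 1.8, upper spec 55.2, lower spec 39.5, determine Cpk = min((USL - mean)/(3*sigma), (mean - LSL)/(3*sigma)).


Cpu = (55.2 - 47.9) / (3 * 1.8) = 1.35
Cpl = (47.9 - 39.5) / (3 * 1.8) = 1.56
Cpk = min(1.35, 1.56) = 1.35

1.35


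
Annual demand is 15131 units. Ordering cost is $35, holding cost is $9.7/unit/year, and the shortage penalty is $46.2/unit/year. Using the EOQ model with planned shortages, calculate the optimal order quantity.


Formula: EOQ* = sqrt(2DS/H) * sqrt((H+P)/P)
Base EOQ = sqrt(2*15131*35/9.7) = 330.44 units
Correction = sqrt((9.7+46.2)/46.2) = 1.09998
EOQ* = 330.44 * 1.09998 = 363.5 units

363.5 units


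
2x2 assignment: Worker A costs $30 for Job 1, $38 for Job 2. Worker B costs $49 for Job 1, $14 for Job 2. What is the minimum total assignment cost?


Option 1: A->1 + B->2 = $30 + $14 = $44
Option 2: A->2 + B->1 = $38 + $49 = $87
Min cost = min($44, $87) = $44

$44


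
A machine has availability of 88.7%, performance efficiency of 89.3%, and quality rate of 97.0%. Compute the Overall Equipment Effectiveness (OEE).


Formula: OEE = Availability * Performance * Quality / 10000
A * P = 88.7% * 89.3% / 100 = 79.21%
OEE = 79.21% * 97.0% / 100 = 76.8%

76.8%


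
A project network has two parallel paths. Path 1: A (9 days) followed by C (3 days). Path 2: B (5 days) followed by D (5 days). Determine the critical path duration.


Path 1 = 9 + 3 = 12 days
Path 2 = 5 + 5 = 10 days
Duration = max(12, 10) = 12 days

12 days


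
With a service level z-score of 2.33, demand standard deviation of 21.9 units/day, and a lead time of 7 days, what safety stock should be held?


Formula: SS = z * sigma_d * sqrt(LT)
sqrt(LT) = sqrt(7) = 2.6458
SS = 2.33 * 21.9 * 2.6458
SS = 135.0 units

135.0 units


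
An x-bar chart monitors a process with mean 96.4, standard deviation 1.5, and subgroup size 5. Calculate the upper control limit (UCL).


UCL = 96.4 + 3 * 1.5 / sqrt(5)

98.41


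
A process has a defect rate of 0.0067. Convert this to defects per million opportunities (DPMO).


DPMO = defect_rate * 1000000 = 0.0067 * 1000000

6700


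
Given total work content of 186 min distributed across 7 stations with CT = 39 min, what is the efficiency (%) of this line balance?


Formula: Efficiency = Sum of Task Times / (N_stations * CT) * 100
Total station capacity = 7 stations * 39 min = 273 min
Efficiency = 186 / 273 * 100 = 68.1%

68.1%


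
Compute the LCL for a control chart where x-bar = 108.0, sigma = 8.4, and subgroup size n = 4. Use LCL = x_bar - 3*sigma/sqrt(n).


LCL = 108.0 - 3 * 8.4 / sqrt(4)

95.4


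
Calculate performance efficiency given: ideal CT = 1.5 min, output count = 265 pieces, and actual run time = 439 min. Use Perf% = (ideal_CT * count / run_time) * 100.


Formula: Performance = (Ideal CT * Total Count) / Run Time * 100
Ideal output time = 1.5 * 265 = 397.5 min
Performance = 397.5 / 439 * 100 = 90.5%

90.5%


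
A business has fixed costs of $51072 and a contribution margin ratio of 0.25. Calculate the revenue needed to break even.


Formula: BER = Fixed Costs / Contribution Margin Ratio
BER = $51072 / 0.25
BER = $204288.00 (to the nearest cent)

$204288.00


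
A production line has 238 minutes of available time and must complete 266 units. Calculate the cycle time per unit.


Formula: CT = Available Time / Number of Units
CT = 238 min / 266 units
CT = 0.89 min/unit

0.89 min/unit


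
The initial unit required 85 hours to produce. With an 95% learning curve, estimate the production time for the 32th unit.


Formula: T_n = T_1 * (learning_rate)^(log2(n)) where learning_rate = rate/100
Doublings = log2(32) = 5
T_n = 85 * 0.95^5
T_n = 85 * 0.7738 = 65.8 hours

65.8 hours


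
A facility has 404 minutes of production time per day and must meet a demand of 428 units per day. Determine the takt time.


Formula: Takt Time = Available Production Time / Customer Demand
Takt = 404 min/day / 428 units/day
Takt = 0.94 min/unit

0.94 min/unit


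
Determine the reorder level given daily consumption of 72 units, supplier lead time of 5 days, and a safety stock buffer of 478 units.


Formula: ROP = (Daily Demand * Lead Time) + Safety Stock
Demand during lead time = 72 * 5 = 360 units
ROP = 360 + 478 = 838 units

838 units


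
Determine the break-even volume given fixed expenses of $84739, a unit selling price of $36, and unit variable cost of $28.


Formula: BEQ = Fixed Costs / (Price - Variable Cost)
Contribution margin = $36 - $28 = $8/unit
BEQ = ceil($84739 / $8/unit) = ceil(10592.38) = 10593 units

10593 units


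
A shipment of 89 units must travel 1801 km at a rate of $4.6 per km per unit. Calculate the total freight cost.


TC = dist * cost * units = 1801 * 4.6 * 89 = $737329.40

$737329.40


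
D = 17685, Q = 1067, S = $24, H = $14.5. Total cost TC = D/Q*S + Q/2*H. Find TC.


TC = 17685/1067 * 24 + 1067/2 * 14.5

$8133.54


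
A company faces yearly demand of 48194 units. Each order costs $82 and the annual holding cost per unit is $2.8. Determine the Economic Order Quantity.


Formula: EOQ = sqrt(2 * D * S / H)
Numerator: 2 * 48194 * 82 = 7903816
2DS/H = 7903816 / 2.8 = 2822791.4
EOQ = sqrt(2822791.4) = 1680.1 units

1680.1 units


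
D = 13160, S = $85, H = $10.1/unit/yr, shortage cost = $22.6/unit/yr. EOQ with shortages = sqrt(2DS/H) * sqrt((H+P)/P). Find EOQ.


Formula: EOQ* = sqrt(2DS/H) * sqrt((H+P)/P)
Base EOQ = sqrt(2*13160*85/10.1) = 470.64 units
Correction = sqrt((10.1+22.6)/22.6) = 1.20287
EOQ* = 470.64 * 1.20287 = 566.1 units

566.1 units


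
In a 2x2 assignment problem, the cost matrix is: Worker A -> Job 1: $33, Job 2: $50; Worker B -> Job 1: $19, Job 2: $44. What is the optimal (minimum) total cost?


Option 1: A->1 + B->2 = $33 + $44 = $77
Option 2: A->2 + B->1 = $50 + $19 = $69
Min cost = min($77, $69) = $69

$69


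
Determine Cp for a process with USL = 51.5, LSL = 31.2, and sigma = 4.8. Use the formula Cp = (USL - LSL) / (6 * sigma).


Cp = (51.5 - 31.2) / (6 * 4.8)

0.7


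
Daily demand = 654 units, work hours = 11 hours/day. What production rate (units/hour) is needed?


Formula: Production Rate = Daily Demand / Available Hours
Rate = 654 units/day / 11 hours/day
Rate = 59.5 units/hour

59.5 units/hour


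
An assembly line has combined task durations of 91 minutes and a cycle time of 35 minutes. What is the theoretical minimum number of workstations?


Formula: N_min = ceil(Sum of Task Times / Cycle Time)
N_min = ceil(91 min / 35 min) = ceil(2.6)
N_min = 3 stations

3


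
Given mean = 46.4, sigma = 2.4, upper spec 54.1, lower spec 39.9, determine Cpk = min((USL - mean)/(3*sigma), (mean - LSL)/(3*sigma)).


Cpu = (54.1 - 46.4) / (3 * 2.4) = 1.07
Cpl = (46.4 - 39.9) / (3 * 2.4) = 0.9
Cpk = min(1.07, 0.9) = 0.9

0.9
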